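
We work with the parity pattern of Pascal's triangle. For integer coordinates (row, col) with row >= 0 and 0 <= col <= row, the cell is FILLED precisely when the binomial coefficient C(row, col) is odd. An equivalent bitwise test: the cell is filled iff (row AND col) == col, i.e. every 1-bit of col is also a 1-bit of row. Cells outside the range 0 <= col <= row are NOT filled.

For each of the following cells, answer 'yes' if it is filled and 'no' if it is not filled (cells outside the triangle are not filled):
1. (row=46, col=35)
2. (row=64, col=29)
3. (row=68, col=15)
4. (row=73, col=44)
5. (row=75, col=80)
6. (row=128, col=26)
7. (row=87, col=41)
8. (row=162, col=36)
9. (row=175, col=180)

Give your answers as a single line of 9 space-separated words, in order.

(46,35): row=0b101110, col=0b100011, row AND col = 0b100010 = 34; 34 != 35 -> empty
(64,29): row=0b1000000, col=0b11101, row AND col = 0b0 = 0; 0 != 29 -> empty
(68,15): row=0b1000100, col=0b1111, row AND col = 0b100 = 4; 4 != 15 -> empty
(73,44): row=0b1001001, col=0b101100, row AND col = 0b1000 = 8; 8 != 44 -> empty
(75,80): col outside [0, 75] -> not filled
(128,26): row=0b10000000, col=0b11010, row AND col = 0b0 = 0; 0 != 26 -> empty
(87,41): row=0b1010111, col=0b101001, row AND col = 0b1 = 1; 1 != 41 -> empty
(162,36): row=0b10100010, col=0b100100, row AND col = 0b100000 = 32; 32 != 36 -> empty
(175,180): col outside [0, 175] -> not filled

Answer: no no no no no no no no no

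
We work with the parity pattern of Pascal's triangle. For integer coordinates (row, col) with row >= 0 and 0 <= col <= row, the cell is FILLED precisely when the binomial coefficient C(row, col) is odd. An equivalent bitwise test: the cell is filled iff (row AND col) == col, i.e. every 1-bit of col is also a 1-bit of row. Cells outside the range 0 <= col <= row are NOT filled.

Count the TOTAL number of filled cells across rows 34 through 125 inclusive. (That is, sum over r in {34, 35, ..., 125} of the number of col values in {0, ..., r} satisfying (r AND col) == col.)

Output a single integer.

r34=100010 pc2: +4 =4
r35=100011 pc3: +8 =12
r36=100100 pc2: +4 =16
r37=100101 pc3: +8 =24
r38=100110 pc3: +8 =32
r39=100111 pc4: +16 =48
r40=101000 pc2: +4 =52
r41=101001 pc3: +8 =60
r42=101010 pc3: +8 =68
r43=101011 pc4: +16 =84
r44=101100 pc3: +8 =92
r45=101101 pc4: +16 =108
r46=101110 pc4: +16 =124
r47=101111 pc5: +32 =156
r48=110000 pc2: +4 =160
r49=110001 pc3: +8 =168
r50=110010 pc3: +8 =176
r51=110011 pc4: +16 =192
r52=110100 pc3: +8 =200
r53=110101 pc4: +16 =216
r54=110110 pc4: +16 =232
r55=110111 pc5: +32 =264
r56=111000 pc3: +8 =272
r57=111001 pc4: +16 =288
r58=111010 pc4: +16 =304
r59=111011 pc5: +32 =336
r60=111100 pc4: +16 =352
r61=111101 pc5: +32 =384
r62=111110 pc5: +32 =416
r63=111111 pc6: +64 =480
r64=1000000 pc1: +2 =482
r65=1000001 pc2: +4 =486
r66=1000010 pc2: +4 =490
r67=1000011 pc3: +8 =498
r68=1000100 pc2: +4 =502
r69=1000101 pc3: +8 =510
r70=1000110 pc3: +8 =518
r71=1000111 pc4: +16 =534
r72=1001000 pc2: +4 =538
r73=1001001 pc3: +8 =546
r74=1001010 pc3: +8 =554
r75=1001011 pc4: +16 =570
r76=1001100 pc3: +8 =578
r77=1001101 pc4: +16 =594
r78=1001110 pc4: +16 =610
r79=1001111 pc5: +32 =642
r80=1010000 pc2: +4 =646
r81=1010001 pc3: +8 =654
r82=1010010 pc3: +8 =662
r83=1010011 pc4: +16 =678
r84=1010100 pc3: +8 =686
r85=1010101 pc4: +16 =702
r86=1010110 pc4: +16 =718
r87=1010111 pc5: +32 =750
r88=1011000 pc3: +8 =758
r89=1011001 pc4: +16 =774
r90=1011010 pc4: +16 =790
r91=1011011 pc5: +32 =822
r92=1011100 pc4: +16 =838
r93=1011101 pc5: +32 =870
r94=1011110 pc5: +32 =902
r95=1011111 pc6: +64 =966
r96=1100000 pc2: +4 =970
r97=1100001 pc3: +8 =978
r98=1100010 pc3: +8 =986
r99=1100011 pc4: +16 =1002
r100=1100100 pc3: +8 =1010
r101=1100101 pc4: +16 =1026
r102=1100110 pc4: +16 =1042
r103=1100111 pc5: +32 =1074
r104=1101000 pc3: +8 =1082
r105=1101001 pc4: +16 =1098
r106=1101010 pc4: +16 =1114
r107=1101011 pc5: +32 =1146
r108=1101100 pc4: +16 =1162
r109=1101101 pc5: +32 =1194
r110=1101110 pc5: +32 =1226
r111=1101111 pc6: +64 =1290
r112=1110000 pc3: +8 =1298
r113=1110001 pc4: +16 =1314
r114=1110010 pc4: +16 =1330
r115=1110011 pc5: +32 =1362
r116=1110100 pc4: +16 =1378
r117=1110101 pc5: +32 =1410
r118=1110110 pc5: +32 =1442
r119=1110111 pc6: +64 =1506
r120=1111000 pc4: +16 =1522
r121=1111001 pc5: +32 =1554
r122=1111010 pc5: +32 =1586
r123=1111011 pc6: +64 =1650
r124=1111100 pc5: +32 =1682
r125=1111101 pc6: +64 =1746

Answer: 1746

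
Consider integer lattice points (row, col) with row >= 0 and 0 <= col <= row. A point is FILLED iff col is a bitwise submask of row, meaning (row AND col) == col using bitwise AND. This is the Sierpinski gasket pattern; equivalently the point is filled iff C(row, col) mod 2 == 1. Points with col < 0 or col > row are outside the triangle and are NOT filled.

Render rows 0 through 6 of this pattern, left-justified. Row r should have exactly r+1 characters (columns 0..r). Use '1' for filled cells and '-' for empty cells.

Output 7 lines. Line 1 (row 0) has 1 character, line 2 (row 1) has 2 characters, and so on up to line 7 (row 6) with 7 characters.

Answer: 1
11
1-1
1111
1---1
11--11
1-1-1-1

Derivation:
r0=0: 1
r1=1: 11
r2=10: 1-1
r3=11: 1111
r4=100: 1---1
r5=101: 11--11
r6=110: 1-1-1-1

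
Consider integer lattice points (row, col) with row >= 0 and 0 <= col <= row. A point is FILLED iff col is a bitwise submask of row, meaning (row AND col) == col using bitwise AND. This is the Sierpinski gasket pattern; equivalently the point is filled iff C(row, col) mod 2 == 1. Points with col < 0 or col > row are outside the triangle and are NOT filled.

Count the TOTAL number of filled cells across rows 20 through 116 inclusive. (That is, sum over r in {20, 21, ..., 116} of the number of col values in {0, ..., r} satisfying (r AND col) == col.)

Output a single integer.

Answer: 1528

Derivation:
r20=10100 pc2: +4 =4
r21=10101 pc3: +8 =12
r22=10110 pc3: +8 =20
r23=10111 pc4: +16 =36
r24=11000 pc2: +4 =40
r25=11001 pc3: +8 =48
r26=11010 pc3: +8 =56
r27=11011 pc4: +16 =72
r28=11100 pc3: +8 =80
r29=11101 pc4: +16 =96
r30=11110 pc4: +16 =112
r31=11111 pc5: +32 =144
r32=100000 pc1: +2 =146
r33=100001 pc2: +4 =150
r34=100010 pc2: +4 =154
r35=100011 pc3: +8 =162
r36=100100 pc2: +4 =166
r37=100101 pc3: +8 =174
r38=100110 pc3: +8 =182
r39=100111 pc4: +16 =198
r40=101000 pc2: +4 =202
r41=101001 pc3: +8 =210
r42=101010 pc3: +8 =218
r43=101011 pc4: +16 =234
r44=101100 pc3: +8 =242
r45=101101 pc4: +16 =258
r46=101110 pc4: +16 =274
r47=101111 pc5: +32 =306
r48=110000 pc2: +4 =310
r49=110001 pc3: +8 =318
r50=110010 pc3: +8 =326
r51=110011 pc4: +16 =342
r52=110100 pc3: +8 =350
r53=110101 pc4: +16 =366
r54=110110 pc4: +16 =382
r55=110111 pc5: +32 =414
r56=111000 pc3: +8 =422
r57=111001 pc4: +16 =438
r58=111010 pc4: +16 =454
r59=111011 pc5: +32 =486
r60=111100 pc4: +16 =502
r61=111101 pc5: +32 =534
r62=111110 pc5: +32 =566
r63=111111 pc6: +64 =630
r64=1000000 pc1: +2 =632
r65=1000001 pc2: +4 =636
r66=1000010 pc2: +4 =640
r67=1000011 pc3: +8 =648
r68=1000100 pc2: +4 =652
r69=1000101 pc3: +8 =660
r70=1000110 pc3: +8 =668
r71=1000111 pc4: +16 =684
r72=1001000 pc2: +4 =688
r73=1001001 pc3: +8 =696
r74=1001010 pc3: +8 =704
r75=1001011 pc4: +16 =720
r76=1001100 pc3: +8 =728
r77=1001101 pc4: +16 =744
r78=1001110 pc4: +16 =760
r79=1001111 pc5: +32 =792
r80=1010000 pc2: +4 =796
r81=1010001 pc3: +8 =804
r82=1010010 pc3: +8 =812
r83=1010011 pc4: +16 =828
r84=1010100 pc3: +8 =836
r85=1010101 pc4: +16 =852
r86=1010110 pc4: +16 =868
r87=1010111 pc5: +32 =900
r88=1011000 pc3: +8 =908
r89=1011001 pc4: +16 =924
r90=1011010 pc4: +16 =940
r91=1011011 pc5: +32 =972
r92=1011100 pc4: +16 =988
r93=1011101 pc5: +32 =1020
r94=1011110 pc5: +32 =1052
r95=1011111 pc6: +64 =1116
r96=1100000 pc2: +4 =1120
r97=1100001 pc3: +8 =1128
r98=1100010 pc3: +8 =1136
r99=1100011 pc4: +16 =1152
r100=1100100 pc3: +8 =1160
r101=1100101 pc4: +16 =1176
r102=1100110 pc4: +16 =1192
r103=1100111 pc5: +32 =1224
r104=1101000 pc3: +8 =1232
r105=1101001 pc4: +16 =1248
r106=1101010 pc4: +16 =1264
r107=1101011 pc5: +32 =1296
r108=1101100 pc4: +16 =1312
r109=1101101 pc5: +32 =1344
r110=1101110 pc5: +32 =1376
r111=1101111 pc6: +64 =1440
r112=1110000 pc3: +8 =1448
r113=1110001 pc4: +16 =1464
r114=1110010 pc4: +16 =1480
r115=1110011 pc5: +32 =1512
r116=1110100 pc4: +16 =1528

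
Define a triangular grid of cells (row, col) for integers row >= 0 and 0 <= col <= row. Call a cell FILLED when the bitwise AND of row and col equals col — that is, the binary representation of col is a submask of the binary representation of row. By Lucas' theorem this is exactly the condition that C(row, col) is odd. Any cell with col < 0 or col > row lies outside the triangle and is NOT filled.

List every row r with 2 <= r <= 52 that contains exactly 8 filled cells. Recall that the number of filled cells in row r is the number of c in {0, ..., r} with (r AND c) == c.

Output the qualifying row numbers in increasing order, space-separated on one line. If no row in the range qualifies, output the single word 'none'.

Row r has 2^popcount(r) filled cells, so we need popcount(r) = log2(8) = 3.
Scan r = 2..52 and keep those with exactly 3 one-bits:
r=2=10 popcount=1 -> skip
r=3=11 popcount=2 -> skip
r=4=100 popcount=1 -> skip
r=5=101 popcount=2 -> skip
r=6=110 popcount=2 -> skip
r=7=111 popcount=3 -> KEEP
r=8=1000 popcount=1 -> skip
r=9=1001 popcount=2 -> skip
r=10=1010 popcount=2 -> skip
r=11=1011 popcount=3 -> KEEP
r=12=1100 popcount=2 -> skip
r=13=1101 popcount=3 -> KEEP
r=14=1110 popcount=3 -> KEEP
r=15=1111 popcount=4 -> skip
r=16=10000 popcount=1 -> skip
r=17=10001 popcount=2 -> skip
r=18=10010 popcount=2 -> skip
r=19=10011 popcount=3 -> KEEP
r=20=10100 popcount=2 -> skip
r=21=10101 popcount=3 -> KEEP
r=22=10110 popcount=3 -> KEEP
r=23=10111 popcount=4 -> skip
r=24=11000 popcount=2 -> skip
r=25=11001 popcount=3 -> KEEP
r=26=11010 popcount=3 -> KEEP
r=27=11011 popcount=4 -> skip
r=28=11100 popcount=3 -> KEEP
r=29=11101 popcount=4 -> skip
r=30=11110 popcount=4 -> skip
r=31=11111 popcount=5 -> skip
r=32=100000 popcount=1 -> skip
r=33=100001 popcount=2 -> skip
r=34=100010 popcount=2 -> skip
r=35=100011 popcount=3 -> KEEP
r=36=100100 popcount=2 -> skip
r=37=100101 popcount=3 -> KEEP
r=38=100110 popcount=3 -> KEEP
r=39=100111 popcount=4 -> skip
r=40=101000 popcount=2 -> skip
r=41=101001 popcount=3 -> KEEP
r=42=101010 popcount=3 -> KEEP
r=43=101011 popcount=4 -> skip
r=44=101100 popcount=3 -> KEEP
r=45=101101 popcount=4 -> skip
r=46=101110 popcount=4 -> skip
r=47=101111 popcount=5 -> skip
r=48=110000 popcount=2 -> skip
r=49=110001 popcount=3 -> KEEP
r=50=110010 popcount=3 -> KEEP
r=51=110011 popcount=4 -> skip
r=52=110100 popcount=3 -> KEEP
Kept rows: 7 11 13 14 19 21 22 25 26 28 35 37 38 41 42 44 49 50 52

Answer: 7 11 13 14 19 21 22 25 26 28 35 37 38 41 42 44 49 50 52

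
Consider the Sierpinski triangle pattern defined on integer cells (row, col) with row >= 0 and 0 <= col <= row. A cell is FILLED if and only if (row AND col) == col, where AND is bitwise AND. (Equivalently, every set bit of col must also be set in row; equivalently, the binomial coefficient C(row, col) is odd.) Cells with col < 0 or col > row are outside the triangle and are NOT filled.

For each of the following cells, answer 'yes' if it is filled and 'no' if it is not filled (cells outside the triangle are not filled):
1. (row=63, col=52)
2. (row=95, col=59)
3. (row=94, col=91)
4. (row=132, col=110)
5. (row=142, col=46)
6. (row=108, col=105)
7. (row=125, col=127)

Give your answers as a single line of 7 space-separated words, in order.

Answer: yes no no no no no no

Derivation:
(63,52): row=0b111111, col=0b110100, row AND col = 0b110100 = 52; 52 == 52 -> filled
(95,59): row=0b1011111, col=0b111011, row AND col = 0b11011 = 27; 27 != 59 -> empty
(94,91): row=0b1011110, col=0b1011011, row AND col = 0b1011010 = 90; 90 != 91 -> empty
(132,110): row=0b10000100, col=0b1101110, row AND col = 0b100 = 4; 4 != 110 -> empty
(142,46): row=0b10001110, col=0b101110, row AND col = 0b1110 = 14; 14 != 46 -> empty
(108,105): row=0b1101100, col=0b1101001, row AND col = 0b1101000 = 104; 104 != 105 -> empty
(125,127): col outside [0, 125] -> not filled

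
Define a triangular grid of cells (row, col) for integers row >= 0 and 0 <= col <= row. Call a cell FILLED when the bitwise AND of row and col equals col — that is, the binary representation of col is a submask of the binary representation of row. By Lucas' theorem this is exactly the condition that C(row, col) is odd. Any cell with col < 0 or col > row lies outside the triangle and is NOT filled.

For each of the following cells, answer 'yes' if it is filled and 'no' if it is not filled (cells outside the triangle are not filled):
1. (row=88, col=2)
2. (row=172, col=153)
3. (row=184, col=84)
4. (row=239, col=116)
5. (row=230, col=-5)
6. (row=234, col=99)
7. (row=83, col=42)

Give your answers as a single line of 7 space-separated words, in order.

Answer: no no no no no no no

Derivation:
(88,2): row=0b1011000, col=0b10, row AND col = 0b0 = 0; 0 != 2 -> empty
(172,153): row=0b10101100, col=0b10011001, row AND col = 0b10001000 = 136; 136 != 153 -> empty
(184,84): row=0b10111000, col=0b1010100, row AND col = 0b10000 = 16; 16 != 84 -> empty
(239,116): row=0b11101111, col=0b1110100, row AND col = 0b1100100 = 100; 100 != 116 -> empty
(230,-5): col outside [0, 230] -> not filled
(234,99): row=0b11101010, col=0b1100011, row AND col = 0b1100010 = 98; 98 != 99 -> empty
(83,42): row=0b1010011, col=0b101010, row AND col = 0b10 = 2; 2 != 42 -> empty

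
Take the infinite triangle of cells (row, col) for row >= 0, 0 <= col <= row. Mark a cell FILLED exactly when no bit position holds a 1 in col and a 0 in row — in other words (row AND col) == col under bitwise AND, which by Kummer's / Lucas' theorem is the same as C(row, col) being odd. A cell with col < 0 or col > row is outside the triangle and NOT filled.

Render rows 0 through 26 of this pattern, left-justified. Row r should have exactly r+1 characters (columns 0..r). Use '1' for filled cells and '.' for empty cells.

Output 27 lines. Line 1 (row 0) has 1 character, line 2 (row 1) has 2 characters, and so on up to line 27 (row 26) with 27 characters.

r0=0: 1
r1=1: 11
r2=10: 1.1
r3=11: 1111
r4=100: 1...1
r5=101: 11..11
r6=110: 1.1.1.1
r7=111: 11111111
r8=1000: 1.......1
r9=1001: 11......11
r10=1010: 1.1.....1.1
r11=1011: 1111....1111
r12=1100: 1...1...1...1
r13=1101: 11..11..11..11
r14=1110: 1.1.1.1.1.1.1.1
r15=1111: 1111111111111111
r16=10000: 1...............1
r17=10001: 11..............11
r18=10010: 1.1.............1.1
r19=10011: 1111............1111
r20=10100: 1...1...........1...1
r21=10101: 11..11..........11..11
r22=10110: 1.1.1.1.........1.1.1.1
r23=10111: 11111111........11111111
r24=11000: 1.......1.......1.......1
r25=11001: 11......11......11......11
r26=11010: 1.1.....1.1.....1.1.....1.1

Answer: 1
11
1.1
1111
1...1
11..11
1.1.1.1
11111111
1.......1
11......11
1.1.....1.1
1111....1111
1...1...1...1
11..11..11..11
1.1.1.1.1.1.1.1
1111111111111111
1...............1
11..............11
1.1.............1.1
1111............1111
1...1...........1...1
11..11..........11..11
1.1.1.1.........1.1.1.1
11111111........11111111
1.......1.......1.......1
11......11......11......11
1.1.....1.1.....1.1.....1.1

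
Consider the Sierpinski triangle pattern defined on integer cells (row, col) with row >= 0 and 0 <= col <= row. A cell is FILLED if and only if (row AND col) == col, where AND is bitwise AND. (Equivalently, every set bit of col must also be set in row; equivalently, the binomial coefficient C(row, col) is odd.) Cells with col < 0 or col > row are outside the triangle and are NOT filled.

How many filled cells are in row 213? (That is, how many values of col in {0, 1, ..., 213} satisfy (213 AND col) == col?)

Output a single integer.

Answer: 32

Derivation:
213 in binary = 11010101
popcount(213) = number of 1-bits in 11010101 = 5
A col c satisfies (213 AND c) == c iff every set bit of c is also set in 213; each of the 5 set bits of 213 can independently be on or off in c.
count = 2^5 = 32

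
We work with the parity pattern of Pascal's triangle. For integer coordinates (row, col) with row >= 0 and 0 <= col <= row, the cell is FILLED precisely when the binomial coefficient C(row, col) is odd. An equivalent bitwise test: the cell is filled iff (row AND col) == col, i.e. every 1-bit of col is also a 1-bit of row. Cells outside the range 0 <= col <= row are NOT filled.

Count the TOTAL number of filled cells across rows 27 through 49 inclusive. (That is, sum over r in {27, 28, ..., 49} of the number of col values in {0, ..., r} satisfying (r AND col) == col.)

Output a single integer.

r27=11011 pc4: +16 =16
r28=11100 pc3: +8 =24
r29=11101 pc4: +16 =40
r30=11110 pc4: +16 =56
r31=11111 pc5: +32 =88
r32=100000 pc1: +2 =90
r33=100001 pc2: +4 =94
r34=100010 pc2: +4 =98
r35=100011 pc3: +8 =106
r36=100100 pc2: +4 =110
r37=100101 pc3: +8 =118
r38=100110 pc3: +8 =126
r39=100111 pc4: +16 =142
r40=101000 pc2: +4 =146
r41=101001 pc3: +8 =154
r42=101010 pc3: +8 =162
r43=101011 pc4: +16 =178
r44=101100 pc3: +8 =186
r45=101101 pc4: +16 =202
r46=101110 pc4: +16 =218
r47=101111 pc5: +32 =250
r48=110000 pc2: +4 =254
r49=110001 pc3: +8 =262

Answer: 262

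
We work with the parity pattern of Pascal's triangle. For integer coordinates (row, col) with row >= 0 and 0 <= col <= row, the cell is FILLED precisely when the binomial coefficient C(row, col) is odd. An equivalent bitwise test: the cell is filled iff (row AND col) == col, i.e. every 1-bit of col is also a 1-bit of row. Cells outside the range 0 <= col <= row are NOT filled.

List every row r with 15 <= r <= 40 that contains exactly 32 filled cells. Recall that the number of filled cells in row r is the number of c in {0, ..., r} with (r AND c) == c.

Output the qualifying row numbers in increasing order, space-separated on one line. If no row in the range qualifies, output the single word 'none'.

Answer: 31

Derivation:
Row r has 2^popcount(r) filled cells, so we need popcount(r) = log2(32) = 5.
Scan r = 15..40 and keep those with exactly 5 one-bits:
r=15=1111 popcount=4 -> skip
r=16=10000 popcount=1 -> skip
r=17=10001 popcount=2 -> skip
r=18=10010 popcount=2 -> skip
r=19=10011 popcount=3 -> skip
r=20=10100 popcount=2 -> skip
r=21=10101 popcount=3 -> skip
r=22=10110 popcount=3 -> skip
r=23=10111 popcount=4 -> skip
r=24=11000 popcount=2 -> skip
r=25=11001 popcount=3 -> skip
r=26=11010 popcount=3 -> skip
r=27=11011 popcount=4 -> skip
r=28=11100 popcount=3 -> skip
r=29=11101 popcount=4 -> skip
r=30=11110 popcount=4 -> skip
r=31=11111 popcount=5 -> KEEP
r=32=100000 popcount=1 -> skip
r=33=100001 popcount=2 -> skip
r=34=100010 popcount=2 -> skip
r=35=100011 popcount=3 -> skip
r=36=100100 popcount=2 -> skip
r=37=100101 popcount=3 -> skip
r=38=100110 popcount=3 -> skip
r=39=100111 popcount=4 -> skip
r=40=101000 popcount=2 -> skip
Kept rows: 31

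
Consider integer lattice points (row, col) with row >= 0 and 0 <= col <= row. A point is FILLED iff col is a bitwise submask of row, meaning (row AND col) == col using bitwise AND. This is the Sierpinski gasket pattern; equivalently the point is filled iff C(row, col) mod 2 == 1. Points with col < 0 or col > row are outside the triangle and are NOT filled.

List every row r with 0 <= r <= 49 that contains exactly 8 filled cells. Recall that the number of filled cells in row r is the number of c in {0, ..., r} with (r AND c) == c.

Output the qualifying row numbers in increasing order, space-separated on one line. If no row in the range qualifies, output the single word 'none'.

Answer: 7 11 13 14 19 21 22 25 26 28 35 37 38 41 42 44 49

Derivation:
Row r has 2^popcount(r) filled cells, so we need popcount(r) = log2(8) = 3.
Scan r = 0..49 and keep those with exactly 3 one-bits:
r=0=0 popcount=0 -> skip
r=1=1 popcount=1 -> skip
r=2=10 popcount=1 -> skip
r=3=11 popcount=2 -> skip
r=4=100 popcount=1 -> skip
r=5=101 popcount=2 -> skip
r=6=110 popcount=2 -> skip
r=7=111 popcount=3 -> KEEP
r=8=1000 popcount=1 -> skip
r=9=1001 popcount=2 -> skip
r=10=1010 popcount=2 -> skip
r=11=1011 popcount=3 -> KEEP
r=12=1100 popcount=2 -> skip
r=13=1101 popcount=3 -> KEEP
r=14=1110 popcount=3 -> KEEP
r=15=1111 popcount=4 -> skip
r=16=10000 popcount=1 -> skip
r=17=10001 popcount=2 -> skip
r=18=10010 popcount=2 -> skip
r=19=10011 popcount=3 -> KEEP
r=20=10100 popcount=2 -> skip
r=21=10101 popcount=3 -> KEEP
r=22=10110 popcount=3 -> KEEP
r=23=10111 popcount=4 -> skip
r=24=11000 popcount=2 -> skip
r=25=11001 popcount=3 -> KEEP
r=26=11010 popcount=3 -> KEEP
r=27=11011 popcount=4 -> skip
r=28=11100 popcount=3 -> KEEP
r=29=11101 popcount=4 -> skip
r=30=11110 popcount=4 -> skip
r=31=11111 popcount=5 -> skip
r=32=100000 popcount=1 -> skip
r=33=100001 popcount=2 -> skip
r=34=100010 popcount=2 -> skip
r=35=100011 popcount=3 -> KEEP
r=36=100100 popcount=2 -> skip
r=37=100101 popcount=3 -> KEEP
r=38=100110 popcount=3 -> KEEP
r=39=100111 popcount=4 -> skip
r=40=101000 popcount=2 -> skip
r=41=101001 popcount=3 -> KEEP
r=42=101010 popcount=3 -> KEEP
r=43=101011 popcount=4 -> skip
r=44=101100 popcount=3 -> KEEP
r=45=101101 popcount=4 -> skip
r=46=101110 popcount=4 -> skip
r=47=101111 popcount=5 -> skip
r=48=110000 popcount=2 -> skip
r=49=110001 popcount=3 -> KEEP
Kept rows: 7 11 13 14 19 21 22 25 26 28 35 37 38 41 42 44 49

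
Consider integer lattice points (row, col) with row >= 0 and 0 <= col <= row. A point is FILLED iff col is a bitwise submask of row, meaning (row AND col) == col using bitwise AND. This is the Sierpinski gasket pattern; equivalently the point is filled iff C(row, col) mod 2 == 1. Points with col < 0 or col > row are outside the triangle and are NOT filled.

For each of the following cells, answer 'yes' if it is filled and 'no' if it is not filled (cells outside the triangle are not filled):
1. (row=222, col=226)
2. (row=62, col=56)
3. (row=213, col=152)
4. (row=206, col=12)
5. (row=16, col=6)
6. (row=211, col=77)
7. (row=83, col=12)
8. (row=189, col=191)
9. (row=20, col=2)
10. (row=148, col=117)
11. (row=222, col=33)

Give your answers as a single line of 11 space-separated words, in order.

(222,226): col outside [0, 222] -> not filled
(62,56): row=0b111110, col=0b111000, row AND col = 0b111000 = 56; 56 == 56 -> filled
(213,152): row=0b11010101, col=0b10011000, row AND col = 0b10010000 = 144; 144 != 152 -> empty
(206,12): row=0b11001110, col=0b1100, row AND col = 0b1100 = 12; 12 == 12 -> filled
(16,6): row=0b10000, col=0b110, row AND col = 0b0 = 0; 0 != 6 -> empty
(211,77): row=0b11010011, col=0b1001101, row AND col = 0b1000001 = 65; 65 != 77 -> empty
(83,12): row=0b1010011, col=0b1100, row AND col = 0b0 = 0; 0 != 12 -> empty
(189,191): col outside [0, 189] -> not filled
(20,2): row=0b10100, col=0b10, row AND col = 0b0 = 0; 0 != 2 -> empty
(148,117): row=0b10010100, col=0b1110101, row AND col = 0b10100 = 20; 20 != 117 -> empty
(222,33): row=0b11011110, col=0b100001, row AND col = 0b0 = 0; 0 != 33 -> empty

Answer: no yes no yes no no no no no no no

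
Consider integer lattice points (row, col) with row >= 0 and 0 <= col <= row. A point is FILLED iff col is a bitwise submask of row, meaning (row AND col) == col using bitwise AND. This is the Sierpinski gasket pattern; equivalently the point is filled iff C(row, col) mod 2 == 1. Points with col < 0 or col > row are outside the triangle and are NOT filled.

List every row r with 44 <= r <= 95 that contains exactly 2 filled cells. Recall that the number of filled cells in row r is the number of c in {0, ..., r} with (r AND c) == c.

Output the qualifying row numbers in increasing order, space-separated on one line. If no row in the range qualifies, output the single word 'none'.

Answer: 64

Derivation:
Row r has 2^popcount(r) filled cells, so we need popcount(r) = log2(2) = 1.
Scan r = 44..95 and keep those with exactly 1 one-bits:
r=44=101100 popcount=3 -> skip
r=45=101101 popcount=4 -> skip
r=46=101110 popcount=4 -> skip
r=47=101111 popcount=5 -> skip
r=48=110000 popcount=2 -> skip
r=49=110001 popcount=3 -> skip
r=50=110010 popcount=3 -> skip
r=51=110011 popcount=4 -> skip
r=52=110100 popcount=3 -> skip
r=53=110101 popcount=4 -> skip
r=54=110110 popcount=4 -> skip
r=55=110111 popcount=5 -> skip
r=56=111000 popcount=3 -> skip
r=57=111001 popcount=4 -> skip
r=58=111010 popcount=4 -> skip
r=59=111011 popcount=5 -> skip
r=60=111100 popcount=4 -> skip
r=61=111101 popcount=5 -> skip
r=62=111110 popcount=5 -> skip
r=63=111111 popcount=6 -> skip
r=64=1000000 popcount=1 -> KEEP
r=65=1000001 popcount=2 -> skip
r=66=1000010 popcount=2 -> skip
r=67=1000011 popcount=3 -> skip
r=68=1000100 popcount=2 -> skip
r=69=1000101 popcount=3 -> skip
r=70=1000110 popcount=3 -> skip
r=71=1000111 popcount=4 -> skip
r=72=1001000 popcount=2 -> skip
r=73=1001001 popcount=3 -> skip
r=74=1001010 popcount=3 -> skip
r=75=1001011 popcount=4 -> skip
r=76=1001100 popcount=3 -> skip
r=77=1001101 popcount=4 -> skip
r=78=1001110 popcount=4 -> skip
r=79=1001111 popcount=5 -> skip
r=80=1010000 popcount=2 -> skip
r=81=1010001 popcount=3 -> skip
r=82=1010010 popcount=3 -> skip
r=83=1010011 popcount=4 -> skip
r=84=1010100 popcount=3 -> skip
r=85=1010101 popcount=4 -> skip
r=86=1010110 popcount=4 -> skip
r=87=1010111 popcount=5 -> skip
r=88=1011000 popcount=3 -> skip
r=89=1011001 popcount=4 -> skip
r=90=1011010 popcount=4 -> skip
r=91=1011011 popcount=5 -> skip
r=92=1011100 popcount=4 -> skip
r=93=1011101 popcount=5 -> skip
r=94=1011110 popcount=5 -> skip
r=95=1011111 popcount=6 -> skip
Kept rows: 64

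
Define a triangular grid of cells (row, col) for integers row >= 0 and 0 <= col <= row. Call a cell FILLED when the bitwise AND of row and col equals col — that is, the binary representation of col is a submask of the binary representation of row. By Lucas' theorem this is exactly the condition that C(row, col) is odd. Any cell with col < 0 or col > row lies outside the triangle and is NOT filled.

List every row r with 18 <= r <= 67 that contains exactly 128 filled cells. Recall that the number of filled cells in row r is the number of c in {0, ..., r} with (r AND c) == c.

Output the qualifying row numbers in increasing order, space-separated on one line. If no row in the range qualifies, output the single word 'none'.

Row r has 2^popcount(r) filled cells, so we need popcount(r) = log2(128) = 7.
Scan r = 18..67 and keep those with exactly 7 one-bits:
r=18=10010 popcount=2 -> skip
r=19=10011 popcount=3 -> skip
r=20=10100 popcount=2 -> skip
r=21=10101 popcount=3 -> skip
r=22=10110 popcount=3 -> skip
r=23=10111 popcount=4 -> skip
r=24=11000 popcount=2 -> skip
r=25=11001 popcount=3 -> skip
r=26=11010 popcount=3 -> skip
r=27=11011 popcount=4 -> skip
r=28=11100 popcount=3 -> skip
r=29=11101 popcount=4 -> skip
r=30=11110 popcount=4 -> skip
r=31=11111 popcount=5 -> skip
r=32=100000 popcount=1 -> skip
r=33=100001 popcount=2 -> skip
r=34=100010 popcount=2 -> skip
r=35=100011 popcount=3 -> skip
r=36=100100 popcount=2 -> skip
r=37=100101 popcount=3 -> skip
r=38=100110 popcount=3 -> skip
r=39=100111 popcount=4 -> skip
r=40=101000 popcount=2 -> skip
r=41=101001 popcount=3 -> skip
r=42=101010 popcount=3 -> skip
r=43=101011 popcount=4 -> skip
r=44=101100 popcount=3 -> skip
r=45=101101 popcount=4 -> skip
r=46=101110 popcount=4 -> skip
r=47=101111 popcount=5 -> skip
r=48=110000 popcount=2 -> skip
r=49=110001 popcount=3 -> skip
r=50=110010 popcount=3 -> skip
r=51=110011 popcount=4 -> skip
r=52=110100 popcount=3 -> skip
r=53=110101 popcount=4 -> skip
r=54=110110 popcount=4 -> skip
r=55=110111 popcount=5 -> skip
r=56=111000 popcount=3 -> skip
r=57=111001 popcount=4 -> skip
r=58=111010 popcount=4 -> skip
r=59=111011 popcount=5 -> skip
r=60=111100 popcount=4 -> skip
r=61=111101 popcount=5 -> skip
r=62=111110 popcount=5 -> skip
r=63=111111 popcount=6 -> skip
r=64=1000000 popcount=1 -> skip
r=65=1000001 popcount=2 -> skip
r=66=1000010 popcount=2 -> skip
r=67=1000011 popcount=3 -> skip
Kept rows: none

Answer: none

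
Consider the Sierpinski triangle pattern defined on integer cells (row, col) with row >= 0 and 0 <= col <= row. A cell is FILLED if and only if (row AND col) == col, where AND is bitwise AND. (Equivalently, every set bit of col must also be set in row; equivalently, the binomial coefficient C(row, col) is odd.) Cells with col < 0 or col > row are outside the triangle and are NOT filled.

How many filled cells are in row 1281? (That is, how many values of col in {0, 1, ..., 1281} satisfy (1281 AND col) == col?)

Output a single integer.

Answer: 8

Derivation:
1281 in binary = 10100000001
popcount(1281) = number of 1-bits in 10100000001 = 3
A col c satisfies (1281 AND c) == c iff every set bit of c is also set in 1281; each of the 3 set bits of 1281 can independently be on or off in c.
count = 2^3 = 8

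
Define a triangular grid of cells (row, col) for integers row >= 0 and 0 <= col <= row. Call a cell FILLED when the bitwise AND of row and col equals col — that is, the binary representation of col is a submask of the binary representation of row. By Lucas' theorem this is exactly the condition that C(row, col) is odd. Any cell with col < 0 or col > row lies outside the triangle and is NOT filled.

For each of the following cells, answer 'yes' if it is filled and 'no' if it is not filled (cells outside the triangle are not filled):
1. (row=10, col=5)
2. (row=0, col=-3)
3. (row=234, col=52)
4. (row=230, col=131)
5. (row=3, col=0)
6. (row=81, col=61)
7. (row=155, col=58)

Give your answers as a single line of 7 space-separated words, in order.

(10,5): row=0b1010, col=0b101, row AND col = 0b0 = 0; 0 != 5 -> empty
(0,-3): col outside [0, 0] -> not filled
(234,52): row=0b11101010, col=0b110100, row AND col = 0b100000 = 32; 32 != 52 -> empty
(230,131): row=0b11100110, col=0b10000011, row AND col = 0b10000010 = 130; 130 != 131 -> empty
(3,0): row=0b11, col=0b0, row AND col = 0b0 = 0; 0 == 0 -> filled
(81,61): row=0b1010001, col=0b111101, row AND col = 0b10001 = 17; 17 != 61 -> empty
(155,58): row=0b10011011, col=0b111010, row AND col = 0b11010 = 26; 26 != 58 -> empty

Answer: no no no no yes no no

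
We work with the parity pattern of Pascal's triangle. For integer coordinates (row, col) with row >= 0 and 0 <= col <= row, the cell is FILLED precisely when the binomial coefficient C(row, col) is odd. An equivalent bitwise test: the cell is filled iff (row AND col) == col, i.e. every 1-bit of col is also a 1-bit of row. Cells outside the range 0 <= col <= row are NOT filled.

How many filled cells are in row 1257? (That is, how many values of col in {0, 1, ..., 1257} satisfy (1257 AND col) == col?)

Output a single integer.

1257 in binary = 10011101001
popcount(1257) = number of 1-bits in 10011101001 = 6
A col c satisfies (1257 AND c) == c iff every set bit of c is also set in 1257; each of the 6 set bits of 1257 can independently be on or off in c.
count = 2^6 = 64

Answer: 64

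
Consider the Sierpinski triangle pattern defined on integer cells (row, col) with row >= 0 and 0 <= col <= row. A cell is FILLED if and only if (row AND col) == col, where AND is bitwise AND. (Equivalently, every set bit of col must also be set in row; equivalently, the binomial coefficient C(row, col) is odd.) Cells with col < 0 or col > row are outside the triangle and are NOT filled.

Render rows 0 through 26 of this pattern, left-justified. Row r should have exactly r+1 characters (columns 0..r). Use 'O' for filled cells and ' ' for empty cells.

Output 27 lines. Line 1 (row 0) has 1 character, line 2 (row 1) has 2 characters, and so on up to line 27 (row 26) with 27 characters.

Answer: O
OO
O O
OOOO
O   O
OO  OO
O O O O
OOOOOOOO
O       O
OO      OO
O O     O O
OOOO    OOOO
O   O   O   O
OO  OO  OO  OO
O O O O O O O O
OOOOOOOOOOOOOOOO
O               O
OO              OO
O O             O O
OOOO            OOOO
O   O           O   O
OO  OO          OO  OO
O O O O         O O O O
OOOOOOOO        OOOOOOOO
O       O       O       O
OO      OO      OO      OO
O O     O O     O O     O O

Derivation:
r0=0: O
r1=1: OO
r2=10: O O
r3=11: OOOO
r4=100: O   O
r5=101: OO  OO
r6=110: O O O O
r7=111: OOOOOOOO
r8=1000: O       O
r9=1001: OO      OO
r10=1010: O O     O O
r11=1011: OOOO    OOOO
r12=1100: O   O   O   O
r13=1101: OO  OO  OO  OO
r14=1110: O O O O O O O O
r15=1111: OOOOOOOOOOOOOOOO
r16=10000: O               O
r17=10001: OO              OO
r18=10010: O O             O O
r19=10011: OOOO            OOOO
r20=10100: O   O           O   O
r21=10101: OO  OO          OO  OO
r22=10110: O O O O         O O O O
r23=10111: OOOOOOOO        OOOOOOOO
r24=11000: O       O       O       O
r25=11001: OO      OO      OO      OO
r26=11010: O O     O O     O O     O O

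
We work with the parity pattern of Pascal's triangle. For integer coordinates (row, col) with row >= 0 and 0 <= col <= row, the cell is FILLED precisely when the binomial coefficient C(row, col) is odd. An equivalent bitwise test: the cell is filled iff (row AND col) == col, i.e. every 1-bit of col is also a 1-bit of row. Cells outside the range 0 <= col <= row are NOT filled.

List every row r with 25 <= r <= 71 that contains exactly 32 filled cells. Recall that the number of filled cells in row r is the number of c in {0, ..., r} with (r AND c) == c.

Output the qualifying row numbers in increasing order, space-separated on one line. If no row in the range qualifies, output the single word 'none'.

Row r has 2^popcount(r) filled cells, so we need popcount(r) = log2(32) = 5.
Scan r = 25..71 and keep those with exactly 5 one-bits:
r=25=11001 popcount=3 -> skip
r=26=11010 popcount=3 -> skip
r=27=11011 popcount=4 -> skip
r=28=11100 popcount=3 -> skip
r=29=11101 popcount=4 -> skip
r=30=11110 popcount=4 -> skip
r=31=11111 popcount=5 -> KEEP
r=32=100000 popcount=1 -> skip
r=33=100001 popcount=2 -> skip
r=34=100010 popcount=2 -> skip
r=35=100011 popcount=3 -> skip
r=36=100100 popcount=2 -> skip
r=37=100101 popcount=3 -> skip
r=38=100110 popcount=3 -> skip
r=39=100111 popcount=4 -> skip
r=40=101000 popcount=2 -> skip
r=41=101001 popcount=3 -> skip
r=42=101010 popcount=3 -> skip
r=43=101011 popcount=4 -> skip
r=44=101100 popcount=3 -> skip
r=45=101101 popcount=4 -> skip
r=46=101110 popcount=4 -> skip
r=47=101111 popcount=5 -> KEEP
r=48=110000 popcount=2 -> skip
r=49=110001 popcount=3 -> skip
r=50=110010 popcount=3 -> skip
r=51=110011 popcount=4 -> skip
r=52=110100 popcount=3 -> skip
r=53=110101 popcount=4 -> skip
r=54=110110 popcount=4 -> skip
r=55=110111 popcount=5 -> KEEP
r=56=111000 popcount=3 -> skip
r=57=111001 popcount=4 -> skip
r=58=111010 popcount=4 -> skip
r=59=111011 popcount=5 -> KEEP
r=60=111100 popcount=4 -> skip
r=61=111101 popcount=5 -> KEEP
r=62=111110 popcount=5 -> KEEP
r=63=111111 popcount=6 -> skip
r=64=1000000 popcount=1 -> skip
r=65=1000001 popcount=2 -> skip
r=66=1000010 popcount=2 -> skip
r=67=1000011 popcount=3 -> skip
r=68=1000100 popcount=2 -> skip
r=69=1000101 popcount=3 -> skip
r=70=1000110 popcount=3 -> skip
r=71=1000111 popcount=4 -> skip
Kept rows: 31 47 55 59 61 62

Answer: 31 47 55 59 61 62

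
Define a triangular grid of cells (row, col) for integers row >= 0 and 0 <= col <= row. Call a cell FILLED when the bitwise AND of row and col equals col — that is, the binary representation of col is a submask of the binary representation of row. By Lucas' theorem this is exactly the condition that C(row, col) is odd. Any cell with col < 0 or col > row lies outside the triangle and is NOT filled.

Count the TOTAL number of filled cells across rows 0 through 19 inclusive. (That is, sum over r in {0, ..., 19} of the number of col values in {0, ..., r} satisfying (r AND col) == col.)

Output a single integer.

r0=0 pc0: +1 =1
r1=1 pc1: +2 =3
r2=10 pc1: +2 =5
r3=11 pc2: +4 =9
r4=100 pc1: +2 =11
r5=101 pc2: +4 =15
r6=110 pc2: +4 =19
r7=111 pc3: +8 =27
r8=1000 pc1: +2 =29
r9=1001 pc2: +4 =33
r10=1010 pc2: +4 =37
r11=1011 pc3: +8 =45
r12=1100 pc2: +4 =49
r13=1101 pc3: +8 =57
r14=1110 pc3: +8 =65
r15=1111 pc4: +16 =81
r16=10000 pc1: +2 =83
r17=10001 pc2: +4 =87
r18=10010 pc2: +4 =91
r19=10011 pc3: +8 =99

Answer: 99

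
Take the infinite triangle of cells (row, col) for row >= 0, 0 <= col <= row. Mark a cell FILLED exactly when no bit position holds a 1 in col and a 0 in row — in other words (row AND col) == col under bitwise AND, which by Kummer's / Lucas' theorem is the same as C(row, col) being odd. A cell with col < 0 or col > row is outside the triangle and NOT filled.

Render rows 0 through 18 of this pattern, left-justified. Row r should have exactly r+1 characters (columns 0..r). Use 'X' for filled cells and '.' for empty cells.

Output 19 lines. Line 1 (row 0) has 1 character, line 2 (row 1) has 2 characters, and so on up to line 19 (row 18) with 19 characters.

r0=0: X
r1=1: XX
r2=10: X.X
r3=11: XXXX
r4=100: X...X
r5=101: XX..XX
r6=110: X.X.X.X
r7=111: XXXXXXXX
r8=1000: X.......X
r9=1001: XX......XX
r10=1010: X.X.....X.X
r11=1011: XXXX....XXXX
r12=1100: X...X...X...X
r13=1101: XX..XX..XX..XX
r14=1110: X.X.X.X.X.X.X.X
r15=1111: XXXXXXXXXXXXXXXX
r16=10000: X...............X
r17=10001: XX..............XX
r18=10010: X.X.............X.X

Answer: X
XX
X.X
XXXX
X...X
XX..XX
X.X.X.X
XXXXXXXX
X.......X
XX......XX
X.X.....X.X
XXXX....XXXX
X...X...X...X
XX..XX..XX..XX
X.X.X.X.X.X.X.X
XXXXXXXXXXXXXXXX
X...............X
XX..............XX
X.X.............X.X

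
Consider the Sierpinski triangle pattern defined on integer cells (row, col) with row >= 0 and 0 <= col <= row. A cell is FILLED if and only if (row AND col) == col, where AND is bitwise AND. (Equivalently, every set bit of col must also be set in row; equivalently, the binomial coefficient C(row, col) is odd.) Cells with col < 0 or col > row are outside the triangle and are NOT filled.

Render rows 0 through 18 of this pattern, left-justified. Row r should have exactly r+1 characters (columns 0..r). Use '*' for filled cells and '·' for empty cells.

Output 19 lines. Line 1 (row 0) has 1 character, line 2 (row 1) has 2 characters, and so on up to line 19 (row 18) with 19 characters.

Answer: *
**
*·*
****
*···*
**··**
*·*·*·*
********
*·······*
**······**
*·*·····*·*
****····****
*···*···*···*
**··**··**··**
*·*·*·*·*·*·*·*
****************
*···············*
**··············**
*·*·············*·*

Derivation:
r0=0: *
r1=1: **
r2=10: *·*
r3=11: ****
r4=100: *···*
r5=101: **··**
r6=110: *·*·*·*
r7=111: ********
r8=1000: *·······*
r9=1001: **······**
r10=1010: *·*·····*·*
r11=1011: ****····****
r12=1100: *···*···*···*
r13=1101: **··**··**··**
r14=1110: *·*·*·*·*·*·*·*
r15=1111: ****************
r16=10000: *···············*
r17=10001: **··············**
r18=10010: *·*·············*·*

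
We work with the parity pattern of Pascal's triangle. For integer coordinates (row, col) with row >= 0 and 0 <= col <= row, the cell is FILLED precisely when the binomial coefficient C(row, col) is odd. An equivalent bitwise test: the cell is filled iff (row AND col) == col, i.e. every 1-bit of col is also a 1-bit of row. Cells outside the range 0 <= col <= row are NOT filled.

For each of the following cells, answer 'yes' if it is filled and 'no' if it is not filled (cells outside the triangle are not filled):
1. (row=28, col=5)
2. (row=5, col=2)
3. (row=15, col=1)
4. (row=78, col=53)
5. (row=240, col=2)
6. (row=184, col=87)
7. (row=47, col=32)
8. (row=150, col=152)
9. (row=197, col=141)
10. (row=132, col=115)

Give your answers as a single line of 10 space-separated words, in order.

Answer: no no yes no no no yes no no no

Derivation:
(28,5): row=0b11100, col=0b101, row AND col = 0b100 = 4; 4 != 5 -> empty
(5,2): row=0b101, col=0b10, row AND col = 0b0 = 0; 0 != 2 -> empty
(15,1): row=0b1111, col=0b1, row AND col = 0b1 = 1; 1 == 1 -> filled
(78,53): row=0b1001110, col=0b110101, row AND col = 0b100 = 4; 4 != 53 -> empty
(240,2): row=0b11110000, col=0b10, row AND col = 0b0 = 0; 0 != 2 -> empty
(184,87): row=0b10111000, col=0b1010111, row AND col = 0b10000 = 16; 16 != 87 -> empty
(47,32): row=0b101111, col=0b100000, row AND col = 0b100000 = 32; 32 == 32 -> filled
(150,152): col outside [0, 150] -> not filled
(197,141): row=0b11000101, col=0b10001101, row AND col = 0b10000101 = 133; 133 != 141 -> empty
(132,115): row=0b10000100, col=0b1110011, row AND col = 0b0 = 0; 0 != 115 -> empty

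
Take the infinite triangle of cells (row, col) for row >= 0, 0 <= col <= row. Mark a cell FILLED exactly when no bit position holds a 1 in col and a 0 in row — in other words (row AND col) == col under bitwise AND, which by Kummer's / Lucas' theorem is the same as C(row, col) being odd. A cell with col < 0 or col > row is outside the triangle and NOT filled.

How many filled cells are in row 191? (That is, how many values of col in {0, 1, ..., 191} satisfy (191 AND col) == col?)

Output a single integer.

191 in binary = 10111111
popcount(191) = number of 1-bits in 10111111 = 7
A col c satisfies (191 AND c) == c iff every set bit of c is also set in 191; each of the 7 set bits of 191 can independently be on or off in c.
count = 2^7 = 128

Answer: 128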